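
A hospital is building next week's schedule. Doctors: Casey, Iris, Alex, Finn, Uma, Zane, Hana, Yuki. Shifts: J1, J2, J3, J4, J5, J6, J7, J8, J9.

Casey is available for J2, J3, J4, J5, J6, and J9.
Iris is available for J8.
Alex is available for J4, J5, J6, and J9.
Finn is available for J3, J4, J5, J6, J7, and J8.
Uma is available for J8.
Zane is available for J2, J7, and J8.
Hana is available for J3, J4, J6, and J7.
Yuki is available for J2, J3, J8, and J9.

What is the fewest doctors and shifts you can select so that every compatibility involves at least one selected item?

7

A maximum matching has 7 edges (e.g. Casey–J6, Iris–J8, Alex–J5, Finn–J7, Zane–J2, Hana–J3, Yuki–J9).
By König's theorem the minimum vertex cover has the same size. One such cover is {Casey, Alex, Finn, Zane, Hana, Yuki, J8}.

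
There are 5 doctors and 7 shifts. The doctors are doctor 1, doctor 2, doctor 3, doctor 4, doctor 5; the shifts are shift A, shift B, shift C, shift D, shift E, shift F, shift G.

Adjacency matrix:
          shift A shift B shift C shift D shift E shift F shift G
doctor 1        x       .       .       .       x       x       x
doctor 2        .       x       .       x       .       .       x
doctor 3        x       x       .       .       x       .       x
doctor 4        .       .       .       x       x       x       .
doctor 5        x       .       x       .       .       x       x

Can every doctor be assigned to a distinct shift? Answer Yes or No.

Yes

One maximum matching: doctor 1-shift E, doctor 2-shift D, doctor 3-shift A, doctor 4-shift F, doctor 5-shift G.
All 5 doctors are covered.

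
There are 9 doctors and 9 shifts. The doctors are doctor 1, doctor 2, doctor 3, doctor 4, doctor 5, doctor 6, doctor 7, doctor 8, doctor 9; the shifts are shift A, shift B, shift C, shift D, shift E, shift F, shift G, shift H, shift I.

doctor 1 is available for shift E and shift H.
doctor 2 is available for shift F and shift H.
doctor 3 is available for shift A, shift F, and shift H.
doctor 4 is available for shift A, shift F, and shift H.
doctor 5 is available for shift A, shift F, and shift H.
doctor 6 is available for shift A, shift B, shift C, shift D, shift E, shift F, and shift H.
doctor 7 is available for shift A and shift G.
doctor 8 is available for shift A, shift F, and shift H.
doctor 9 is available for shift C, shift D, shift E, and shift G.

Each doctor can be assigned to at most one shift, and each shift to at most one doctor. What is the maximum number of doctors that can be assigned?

7

A valid assignment of size 7: doctor 1–shift E, doctor 2–shift H, doctor 3–shift A, doctor 4–shift F, doctor 6–shift B, doctor 7–shift G, doctor 9–shift D.
The set {doctor 2, doctor 3, doctor 4, doctor 5, doctor 8} has only 3 neighbours ({shift A, shift F, shift H}), so by Hall's theorem at most 7 of the 9 doctors can be matched.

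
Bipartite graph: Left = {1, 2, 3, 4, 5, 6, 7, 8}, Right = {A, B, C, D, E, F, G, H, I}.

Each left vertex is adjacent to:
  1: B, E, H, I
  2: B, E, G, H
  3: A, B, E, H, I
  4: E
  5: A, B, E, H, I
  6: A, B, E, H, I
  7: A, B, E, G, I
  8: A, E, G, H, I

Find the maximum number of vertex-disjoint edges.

6

For example, pair 1→I, 2→G, 3→B, 4→E, 5→H, 6→A.
The set {1, 2, 3, 4, 5, 6, 7, 8} has only 6 neighbours ({A, B, E, G, H, I}), so by Hall's theorem at most 6 of the 8 left vertices can be matched.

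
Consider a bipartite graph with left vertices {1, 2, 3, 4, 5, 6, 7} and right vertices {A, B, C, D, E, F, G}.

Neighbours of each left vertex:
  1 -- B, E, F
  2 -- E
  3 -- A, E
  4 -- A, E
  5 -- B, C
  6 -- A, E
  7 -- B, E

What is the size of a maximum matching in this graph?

For example, pair 1→F, 2→E, 3→A, 5→C, 7→B.
The set {2, 3, 4, 6} has only 2 neighbours ({A, E}), so by Hall's theorem at most 5 of the 7 left vertices can be matched.

5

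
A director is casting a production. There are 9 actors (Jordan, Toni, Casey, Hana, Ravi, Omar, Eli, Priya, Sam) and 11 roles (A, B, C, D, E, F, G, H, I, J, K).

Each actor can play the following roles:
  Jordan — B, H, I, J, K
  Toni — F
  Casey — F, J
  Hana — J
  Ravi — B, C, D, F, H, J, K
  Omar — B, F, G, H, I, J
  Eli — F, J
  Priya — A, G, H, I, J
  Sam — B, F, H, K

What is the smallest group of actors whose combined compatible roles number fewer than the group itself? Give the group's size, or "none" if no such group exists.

Take S = {Toni, Casey, Hana}. Its neighbourhood is {F, J}, so |N(S)| = 2 < |S| = 3.
Every subset of size less than 3 has at least as many neighbours as members, so 3 is the minimum.

3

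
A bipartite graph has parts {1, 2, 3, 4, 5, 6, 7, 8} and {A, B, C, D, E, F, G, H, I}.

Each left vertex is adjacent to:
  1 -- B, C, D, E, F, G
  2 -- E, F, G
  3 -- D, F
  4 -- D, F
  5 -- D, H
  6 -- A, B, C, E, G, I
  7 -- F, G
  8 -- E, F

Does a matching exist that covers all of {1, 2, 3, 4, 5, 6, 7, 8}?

The set {2, 3, 4, 7, 8} has only 4 neighbours ({D, E, F, G}), so by Hall's theorem at most 7 of the 8 left vertices can be matched.
Hence no matching covers every left vertex.

No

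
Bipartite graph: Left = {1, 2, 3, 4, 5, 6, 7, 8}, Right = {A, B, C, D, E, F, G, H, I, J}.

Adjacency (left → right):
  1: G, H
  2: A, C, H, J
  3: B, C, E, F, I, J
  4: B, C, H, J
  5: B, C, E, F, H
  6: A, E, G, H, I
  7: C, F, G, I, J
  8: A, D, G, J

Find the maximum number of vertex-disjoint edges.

8

For example, pair 1–H, 2–A, 3–B, 4–C, 5–E, 6–I, 7–G, 8–J.
This saturates every left vertex, so 8 is the maximum.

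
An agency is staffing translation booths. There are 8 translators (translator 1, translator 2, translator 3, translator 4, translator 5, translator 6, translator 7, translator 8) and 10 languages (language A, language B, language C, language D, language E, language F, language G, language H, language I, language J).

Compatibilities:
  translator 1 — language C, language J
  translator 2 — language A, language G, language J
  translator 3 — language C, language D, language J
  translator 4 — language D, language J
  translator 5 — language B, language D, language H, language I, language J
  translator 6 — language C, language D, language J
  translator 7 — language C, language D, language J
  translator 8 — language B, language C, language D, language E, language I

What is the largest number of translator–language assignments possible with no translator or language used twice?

One maximum matching: translator 1–language C, translator 2–language A, translator 3–language D, translator 4–language J, translator 5–language I, translator 8–language B.
The set {translator 1, translator 3, translator 4, translator 6, translator 7} has only 3 neighbours ({language C, language D, language J}), so by Hall's theorem at most 6 of the 8 translators can be matched.

6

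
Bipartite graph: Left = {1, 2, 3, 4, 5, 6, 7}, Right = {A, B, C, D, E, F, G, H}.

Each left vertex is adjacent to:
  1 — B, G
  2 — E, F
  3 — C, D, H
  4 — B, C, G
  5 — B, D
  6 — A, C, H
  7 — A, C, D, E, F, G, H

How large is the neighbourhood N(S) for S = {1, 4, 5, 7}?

8

The union of neighbours of {1, 4, 5, 7} is {A, B, C, D, E, F, G, H}, which has 8 elements.
Since |N(S)| = 8 ≥ |S| = 4, Hall's condition holds for this subset.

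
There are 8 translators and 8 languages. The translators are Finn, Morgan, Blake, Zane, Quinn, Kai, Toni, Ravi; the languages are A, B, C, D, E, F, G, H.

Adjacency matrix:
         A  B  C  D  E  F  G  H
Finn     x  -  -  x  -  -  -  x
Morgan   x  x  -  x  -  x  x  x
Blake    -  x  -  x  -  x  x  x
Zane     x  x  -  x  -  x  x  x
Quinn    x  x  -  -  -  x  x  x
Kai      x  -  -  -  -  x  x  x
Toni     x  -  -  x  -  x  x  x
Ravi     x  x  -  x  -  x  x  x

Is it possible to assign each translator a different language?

The set {Finn, Morgan, Blake, Zane, Quinn, Kai, Toni, Ravi} has only 6 neighbours ({A, B, D, F, G, H}), so by Hall's theorem at most 6 of the 8 translators can be matched.
Hence no matching covers every translator.

No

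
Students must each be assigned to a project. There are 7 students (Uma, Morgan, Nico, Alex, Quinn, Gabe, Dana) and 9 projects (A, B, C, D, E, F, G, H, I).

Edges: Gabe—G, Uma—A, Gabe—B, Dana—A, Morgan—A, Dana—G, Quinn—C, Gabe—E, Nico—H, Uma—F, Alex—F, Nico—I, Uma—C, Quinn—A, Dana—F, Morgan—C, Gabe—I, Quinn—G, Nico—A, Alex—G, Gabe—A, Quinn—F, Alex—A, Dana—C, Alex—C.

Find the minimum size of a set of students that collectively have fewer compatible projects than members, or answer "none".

Take S = {Uma, Morgan, Alex, Quinn, Dana}. Its neighbourhood is {A, C, F, G}, so |N(S)| = 4 < |S| = 5.
Every subset of size less than 5 has at least as many neighbours as members, so 5 is the minimum.

5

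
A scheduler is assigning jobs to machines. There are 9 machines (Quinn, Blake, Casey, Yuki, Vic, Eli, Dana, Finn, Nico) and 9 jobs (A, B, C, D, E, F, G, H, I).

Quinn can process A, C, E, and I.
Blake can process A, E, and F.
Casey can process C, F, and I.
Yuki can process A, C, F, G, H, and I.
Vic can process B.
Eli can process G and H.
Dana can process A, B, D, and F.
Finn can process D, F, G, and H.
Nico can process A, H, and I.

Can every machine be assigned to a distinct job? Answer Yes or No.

Yes

For example, pair Quinn-E, Blake-F, Casey-C, Yuki-G, Vic-B, Eli-H, Dana-A, Finn-D, Nico-I.
Every machine is matched, so this is a perfect matching.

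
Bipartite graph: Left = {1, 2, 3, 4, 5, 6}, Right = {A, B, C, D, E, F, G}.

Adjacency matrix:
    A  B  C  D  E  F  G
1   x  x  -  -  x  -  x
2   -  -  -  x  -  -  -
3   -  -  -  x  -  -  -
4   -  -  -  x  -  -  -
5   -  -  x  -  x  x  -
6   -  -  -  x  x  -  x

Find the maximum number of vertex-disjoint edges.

One maximum matching: 1→B, 2→D, 5→C, 6→E.
The set {2, 3, 4} has only 1 neighbour ({D}), so by Hall's theorem at most 4 of the 6 left vertices can be matched.

4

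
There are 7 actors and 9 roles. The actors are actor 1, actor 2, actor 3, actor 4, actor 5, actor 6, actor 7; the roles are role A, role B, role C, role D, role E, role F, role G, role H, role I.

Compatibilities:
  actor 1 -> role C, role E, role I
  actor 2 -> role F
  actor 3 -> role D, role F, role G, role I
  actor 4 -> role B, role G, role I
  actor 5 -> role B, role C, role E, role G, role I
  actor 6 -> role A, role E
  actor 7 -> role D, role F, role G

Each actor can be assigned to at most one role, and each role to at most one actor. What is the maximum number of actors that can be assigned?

7

A valid assignment of size 7: actor 1→role I, actor 2→role F, actor 3→role D, actor 4→role B, actor 5→role C, actor 6→role E, actor 7→role G.
All 7 actors are matched, so no larger matching exists.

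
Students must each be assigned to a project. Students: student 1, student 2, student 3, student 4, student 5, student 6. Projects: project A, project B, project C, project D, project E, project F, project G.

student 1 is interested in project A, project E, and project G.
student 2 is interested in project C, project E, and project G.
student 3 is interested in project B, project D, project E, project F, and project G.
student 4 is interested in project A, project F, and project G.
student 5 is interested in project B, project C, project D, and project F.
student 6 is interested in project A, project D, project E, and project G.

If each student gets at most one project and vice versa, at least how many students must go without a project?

0

One maximum matching: student 1-project A, student 2-project C, student 3-project B, student 4-project G, student 5-project F, student 6-project E.
All 6 students are matched, so no larger matching exists.
That matches 6 of the 6, leaving 0 unmatched; no matching can do better.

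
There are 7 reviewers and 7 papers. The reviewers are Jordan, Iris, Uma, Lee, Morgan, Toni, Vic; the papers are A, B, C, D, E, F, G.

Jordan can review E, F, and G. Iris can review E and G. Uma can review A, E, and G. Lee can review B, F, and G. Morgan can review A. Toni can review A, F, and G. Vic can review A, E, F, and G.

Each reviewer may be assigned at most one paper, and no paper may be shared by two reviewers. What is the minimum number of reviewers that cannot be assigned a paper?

A valid assignment of size 5: Jordan→F, Iris→G, Uma→E, Lee→B, Morgan→A.
The set {Jordan, Iris, Uma, Morgan, Toni, Vic} has only 4 neighbours ({A, E, F, G}), so by Hall's theorem at most 5 of the 7 reviewers can be matched.
That matches 5 of the 7, leaving 2 unmatched; no matching can do better.

2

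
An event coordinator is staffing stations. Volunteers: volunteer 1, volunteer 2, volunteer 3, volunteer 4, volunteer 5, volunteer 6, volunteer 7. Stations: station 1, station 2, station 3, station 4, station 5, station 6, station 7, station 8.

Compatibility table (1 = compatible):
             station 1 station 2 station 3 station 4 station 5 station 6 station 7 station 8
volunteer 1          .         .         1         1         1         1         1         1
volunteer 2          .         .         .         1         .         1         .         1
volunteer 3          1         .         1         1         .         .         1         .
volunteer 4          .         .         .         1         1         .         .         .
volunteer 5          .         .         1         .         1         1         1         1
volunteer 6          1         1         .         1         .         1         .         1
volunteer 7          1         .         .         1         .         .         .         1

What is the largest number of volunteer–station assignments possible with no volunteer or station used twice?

A valid assignment of size 7: volunteer 1-station 8, volunteer 2-station 4, volunteer 3-station 3, volunteer 4-station 5, volunteer 5-station 7, volunteer 6-station 2, volunteer 7-station 1.
This saturates every volunteer, so 7 is the maximum.

7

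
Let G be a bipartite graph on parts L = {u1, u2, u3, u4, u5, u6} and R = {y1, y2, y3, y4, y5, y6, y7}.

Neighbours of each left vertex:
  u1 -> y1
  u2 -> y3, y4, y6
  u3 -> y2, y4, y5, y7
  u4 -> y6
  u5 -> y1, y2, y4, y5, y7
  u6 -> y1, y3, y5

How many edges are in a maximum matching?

6

One maximum matching: u1-y1, u2-y4, u3-y2, u4-y6, u5-y7, u6-y3.
All 6 left vertices are matched, so no larger matching exists.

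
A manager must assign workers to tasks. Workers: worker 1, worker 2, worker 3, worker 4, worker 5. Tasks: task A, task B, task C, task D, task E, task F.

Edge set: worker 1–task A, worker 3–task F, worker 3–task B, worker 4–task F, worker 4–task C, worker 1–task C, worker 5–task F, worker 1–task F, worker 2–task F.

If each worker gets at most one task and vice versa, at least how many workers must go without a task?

1

A valid assignment of size 4: worker 1→task A, worker 2→task F, worker 3→task B, worker 4→task C.
The set {worker 2, worker 5} has only 1 neighbour ({task F}), so by Hall's theorem at most 4 of the 5 workers can be matched.
That matches 4 of the 5, leaving 1 unmatched; no matching can do better.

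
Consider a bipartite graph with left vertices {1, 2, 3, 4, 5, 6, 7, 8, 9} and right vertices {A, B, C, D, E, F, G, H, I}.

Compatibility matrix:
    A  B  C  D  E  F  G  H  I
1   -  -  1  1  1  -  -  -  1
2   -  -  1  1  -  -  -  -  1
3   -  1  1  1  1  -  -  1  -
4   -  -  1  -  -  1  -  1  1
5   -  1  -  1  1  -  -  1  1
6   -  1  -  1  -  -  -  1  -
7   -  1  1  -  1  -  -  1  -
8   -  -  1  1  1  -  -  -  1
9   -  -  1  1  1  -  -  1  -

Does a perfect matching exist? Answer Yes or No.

The set {1, 2, 3, 5, 6, 7, 8, 9} has only 6 neighbours ({B, C, D, E, H, I}), so by Hall's theorem at most 7 of the 9 left vertices can be matched.
Hence no matching covers every left vertex.

No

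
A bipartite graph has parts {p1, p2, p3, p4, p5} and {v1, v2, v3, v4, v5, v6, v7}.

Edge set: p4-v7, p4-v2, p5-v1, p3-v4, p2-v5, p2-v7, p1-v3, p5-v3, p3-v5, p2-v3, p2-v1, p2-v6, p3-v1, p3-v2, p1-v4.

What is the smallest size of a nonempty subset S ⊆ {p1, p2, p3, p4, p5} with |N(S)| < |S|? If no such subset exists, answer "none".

A matching saturating every left vertex exists, for instance p1→v4, p2→v3, p3→v2, p4→v7, p5→v1.
By Hall's marriage theorem, this means |N(S)| ≥ |S| for every subset S, so no violating subset exists.

none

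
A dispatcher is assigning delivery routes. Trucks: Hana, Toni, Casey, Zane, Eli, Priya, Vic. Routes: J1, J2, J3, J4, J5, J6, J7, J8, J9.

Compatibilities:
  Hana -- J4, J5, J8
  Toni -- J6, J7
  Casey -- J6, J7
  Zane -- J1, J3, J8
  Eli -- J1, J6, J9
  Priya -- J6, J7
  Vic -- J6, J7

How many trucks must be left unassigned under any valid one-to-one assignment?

A valid assignment of size 5: Hana-J8, Toni-J7, Casey-J6, Zane-J3, Eli-J9.
The set {Toni, Casey, Priya, Vic} has only 2 neighbours ({J6, J7}), so by Hall's theorem at most 5 of the 7 trucks can be matched.
That matches 5 of the 7, leaving 2 unmatched; no matching can do better.

2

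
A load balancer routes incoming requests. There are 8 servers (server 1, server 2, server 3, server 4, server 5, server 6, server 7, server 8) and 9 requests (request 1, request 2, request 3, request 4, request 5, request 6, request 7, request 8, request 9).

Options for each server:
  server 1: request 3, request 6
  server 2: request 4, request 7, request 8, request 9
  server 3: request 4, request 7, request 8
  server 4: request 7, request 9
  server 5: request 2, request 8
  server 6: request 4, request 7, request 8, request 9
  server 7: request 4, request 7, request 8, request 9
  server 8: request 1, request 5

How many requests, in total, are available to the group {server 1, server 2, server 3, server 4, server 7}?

The union of neighbours of {server 1, server 2, server 3, server 4, server 7} is {request 3, request 4, request 6, request 7, request 8, request 9}, which has 6 elements.
Since |N(S)| = 6 ≥ |S| = 5, Hall's condition holds for this subset.

6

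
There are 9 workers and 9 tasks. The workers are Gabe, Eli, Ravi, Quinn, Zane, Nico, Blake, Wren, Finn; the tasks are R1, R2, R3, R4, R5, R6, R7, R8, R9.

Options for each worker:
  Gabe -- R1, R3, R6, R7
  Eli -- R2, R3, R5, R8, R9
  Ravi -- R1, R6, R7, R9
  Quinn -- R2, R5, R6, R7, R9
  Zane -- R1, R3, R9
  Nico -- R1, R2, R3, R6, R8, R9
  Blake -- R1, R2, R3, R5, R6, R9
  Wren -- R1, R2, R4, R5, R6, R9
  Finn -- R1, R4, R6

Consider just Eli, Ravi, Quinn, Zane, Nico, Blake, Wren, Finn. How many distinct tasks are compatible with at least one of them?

The union of neighbours of {Eli, Ravi, Quinn, Zane, Nico, Blake, Wren, Finn} is {R1, R2, R3, R4, R5, R6, R7, R8, R9}, which has 9 elements.
Since |N(S)| = 9 ≥ |S| = 8, Hall's condition holds for this subset.

9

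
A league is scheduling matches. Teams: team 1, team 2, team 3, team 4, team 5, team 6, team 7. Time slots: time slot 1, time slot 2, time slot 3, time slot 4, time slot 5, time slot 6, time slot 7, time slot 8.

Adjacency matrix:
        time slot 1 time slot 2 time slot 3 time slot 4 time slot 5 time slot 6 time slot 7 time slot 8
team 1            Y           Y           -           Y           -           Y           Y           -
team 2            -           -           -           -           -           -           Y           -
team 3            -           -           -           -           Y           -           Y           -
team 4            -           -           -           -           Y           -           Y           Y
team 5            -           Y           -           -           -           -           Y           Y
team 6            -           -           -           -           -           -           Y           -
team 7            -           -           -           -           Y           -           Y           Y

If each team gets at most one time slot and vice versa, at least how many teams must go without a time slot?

2

A valid assignment of size 5: team 1-time slot 4, team 2-time slot 7, team 3-time slot 5, team 4-time slot 8, team 5-time slot 2.
The set {team 2, team 3, team 4, team 6, team 7} has only 3 neighbours ({time slot 5, time slot 7, time slot 8}), so by Hall's theorem at most 5 of the 7 teams can be matched.
That matches 5 of the 7, leaving 2 unmatched; no matching can do better.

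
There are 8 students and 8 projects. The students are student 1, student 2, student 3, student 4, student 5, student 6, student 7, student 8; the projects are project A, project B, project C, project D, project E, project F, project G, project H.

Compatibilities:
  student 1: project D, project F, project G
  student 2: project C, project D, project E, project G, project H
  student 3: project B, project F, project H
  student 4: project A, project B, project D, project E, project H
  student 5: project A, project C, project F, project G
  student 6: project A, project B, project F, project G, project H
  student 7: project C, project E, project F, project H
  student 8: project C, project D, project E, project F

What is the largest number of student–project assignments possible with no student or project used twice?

A valid assignment of size 8: student 1–project D, student 2–project G, student 3–project B, student 4–project H, student 5–project A, student 6–project F, student 7–project C, student 8–project E.
All 8 students are matched, so no larger matching exists.

8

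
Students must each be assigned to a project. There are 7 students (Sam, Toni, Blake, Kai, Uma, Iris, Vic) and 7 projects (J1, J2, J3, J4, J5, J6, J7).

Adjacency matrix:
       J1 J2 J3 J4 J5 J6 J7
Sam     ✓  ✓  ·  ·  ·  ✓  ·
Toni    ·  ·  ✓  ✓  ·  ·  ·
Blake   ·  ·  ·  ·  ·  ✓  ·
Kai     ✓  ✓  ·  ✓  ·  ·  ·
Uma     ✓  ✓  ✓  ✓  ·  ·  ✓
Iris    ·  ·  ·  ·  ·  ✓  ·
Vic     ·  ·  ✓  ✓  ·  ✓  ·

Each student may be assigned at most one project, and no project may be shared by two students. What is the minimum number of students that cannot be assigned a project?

1

One maximum matching: Sam-J2, Toni-J4, Blake-J6, Kai-J1, Uma-J7, Vic-J3.
The set {Blake, Iris} has only 1 neighbour ({J6}), so by Hall's theorem at most 6 of the 7 students can be matched.
That matches 6 of the 7, leaving 1 unmatched; no matching can do better.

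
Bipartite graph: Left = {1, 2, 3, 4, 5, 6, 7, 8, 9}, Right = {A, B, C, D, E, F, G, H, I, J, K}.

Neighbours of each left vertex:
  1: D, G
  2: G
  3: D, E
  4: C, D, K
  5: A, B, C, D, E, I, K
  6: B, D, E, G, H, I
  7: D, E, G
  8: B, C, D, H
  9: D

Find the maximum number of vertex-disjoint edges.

7

For example, pair 1→D, 2→G, 3→E, 4→C, 5→A, 6→H, 8→B.
The set {1, 2, 3, 7, 9} has only 3 neighbours ({D, E, G}), so by Hall's theorem at most 7 of the 9 left vertices can be matched.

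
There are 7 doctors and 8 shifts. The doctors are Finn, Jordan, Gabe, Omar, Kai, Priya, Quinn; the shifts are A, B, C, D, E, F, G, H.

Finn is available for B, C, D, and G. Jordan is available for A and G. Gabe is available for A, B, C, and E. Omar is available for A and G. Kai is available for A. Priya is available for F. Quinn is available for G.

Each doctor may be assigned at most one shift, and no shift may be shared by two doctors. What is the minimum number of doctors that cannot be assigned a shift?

2

A valid assignment of size 5: Finn→B, Jordan→A, Gabe→E, Omar→G, Priya→F.
The set {Jordan, Omar, Kai, Quinn} has only 2 neighbours ({A, G}), so by Hall's theorem at most 5 of the 7 doctors can be matched.
That matches 5 of the 7, leaving 2 unmatched; no matching can do better.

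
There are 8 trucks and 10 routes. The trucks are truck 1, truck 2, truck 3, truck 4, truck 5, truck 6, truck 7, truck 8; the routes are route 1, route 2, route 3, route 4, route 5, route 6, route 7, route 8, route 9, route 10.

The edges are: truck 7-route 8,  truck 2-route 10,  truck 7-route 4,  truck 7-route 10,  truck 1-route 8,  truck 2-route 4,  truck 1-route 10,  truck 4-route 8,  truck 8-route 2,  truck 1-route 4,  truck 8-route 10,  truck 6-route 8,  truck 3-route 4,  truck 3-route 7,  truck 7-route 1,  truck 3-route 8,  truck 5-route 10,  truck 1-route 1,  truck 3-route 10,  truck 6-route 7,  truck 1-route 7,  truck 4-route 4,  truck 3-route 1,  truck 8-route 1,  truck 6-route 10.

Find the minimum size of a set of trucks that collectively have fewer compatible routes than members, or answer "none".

6

Take S = {truck 1, truck 2, truck 3, truck 4, truck 5, truck 6}. Its neighbourhood is {route 1, route 4, route 7, route 8, route 10}, so |N(S)| = 5 < |S| = 6.
Every subset of size less than 6 has at least as many neighbours as members, so 6 is the minimum.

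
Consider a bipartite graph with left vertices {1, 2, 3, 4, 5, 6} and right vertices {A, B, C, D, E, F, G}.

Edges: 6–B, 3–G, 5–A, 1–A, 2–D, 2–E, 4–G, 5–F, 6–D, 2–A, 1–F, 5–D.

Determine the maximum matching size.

For example, pair 1-A, 2-E, 3-G, 5-F, 6-B.
The set {3, 4} has only 1 neighbour ({G}), so by Hall's theorem at most 5 of the 6 left vertices can be matched.

5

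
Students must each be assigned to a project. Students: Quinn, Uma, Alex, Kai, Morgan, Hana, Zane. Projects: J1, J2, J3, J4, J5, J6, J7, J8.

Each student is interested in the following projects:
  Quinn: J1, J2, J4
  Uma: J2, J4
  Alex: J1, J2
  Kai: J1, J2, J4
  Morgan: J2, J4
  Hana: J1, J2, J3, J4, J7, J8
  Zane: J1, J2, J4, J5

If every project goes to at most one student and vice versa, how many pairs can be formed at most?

5

One maximum matching: Quinn→J4, Uma→J2, Alex→J1, Hana→J7, Zane→J5.
The set {Quinn, Uma, Alex, Kai, Morgan} has only 3 neighbours ({J1, J2, J4}), so by Hall's theorem at most 5 of the 7 students can be matched.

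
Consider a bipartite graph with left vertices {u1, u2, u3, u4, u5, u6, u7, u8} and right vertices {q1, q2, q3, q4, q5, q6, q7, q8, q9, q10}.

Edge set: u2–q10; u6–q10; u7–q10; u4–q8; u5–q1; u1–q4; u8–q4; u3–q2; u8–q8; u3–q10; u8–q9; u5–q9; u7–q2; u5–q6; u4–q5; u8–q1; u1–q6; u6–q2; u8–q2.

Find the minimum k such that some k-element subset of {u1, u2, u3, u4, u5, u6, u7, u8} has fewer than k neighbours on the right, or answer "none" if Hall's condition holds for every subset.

3

Take S = {u2, u3, u6}. Its neighbourhood is {q2, q10}, so |N(S)| = 2 < |S| = 3.
Every subset of size less than 3 has at least as many neighbours as members, so 3 is the minimum.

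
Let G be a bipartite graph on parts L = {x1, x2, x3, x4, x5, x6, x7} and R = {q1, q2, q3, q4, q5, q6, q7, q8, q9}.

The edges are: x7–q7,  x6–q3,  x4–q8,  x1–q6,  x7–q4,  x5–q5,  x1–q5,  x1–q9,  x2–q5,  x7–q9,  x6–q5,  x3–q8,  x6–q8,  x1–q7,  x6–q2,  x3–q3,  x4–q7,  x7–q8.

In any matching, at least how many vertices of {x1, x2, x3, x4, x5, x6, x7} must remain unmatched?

For example, pair x1–q9, x2–q5, x3–q3, x4–q7, x6–q2, x7–q8.
The set {x2, x5} has only 1 neighbour ({q5}), so by Hall's theorem at most 6 of the 7 left vertices can be matched.
That matches 6 of the 7, leaving 1 unmatched; no matching can do better.

1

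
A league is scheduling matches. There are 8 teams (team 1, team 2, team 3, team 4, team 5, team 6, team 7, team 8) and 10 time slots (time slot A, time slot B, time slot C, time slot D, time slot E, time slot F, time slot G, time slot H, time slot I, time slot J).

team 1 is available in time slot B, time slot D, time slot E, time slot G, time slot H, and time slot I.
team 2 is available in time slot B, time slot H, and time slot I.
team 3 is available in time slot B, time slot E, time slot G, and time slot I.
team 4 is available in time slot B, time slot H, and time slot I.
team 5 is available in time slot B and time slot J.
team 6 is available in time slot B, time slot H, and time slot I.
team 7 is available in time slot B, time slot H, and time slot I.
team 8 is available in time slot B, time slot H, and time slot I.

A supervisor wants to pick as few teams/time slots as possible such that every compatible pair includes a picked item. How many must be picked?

6

{team 1, team 3, team 5, time slot B, time slot H, time slot I} is a vertex cover of size 6: every edge has an endpoint in this set.
No smaller cover exists because team 1–time slot E, team 2–time slot B, team 3–time slot G, team 4–time slot H, team 5–time slot J, team 6–time slot I is a matching of size 6, and a cover must include an endpoint of each of these disjoint edges (König's theorem).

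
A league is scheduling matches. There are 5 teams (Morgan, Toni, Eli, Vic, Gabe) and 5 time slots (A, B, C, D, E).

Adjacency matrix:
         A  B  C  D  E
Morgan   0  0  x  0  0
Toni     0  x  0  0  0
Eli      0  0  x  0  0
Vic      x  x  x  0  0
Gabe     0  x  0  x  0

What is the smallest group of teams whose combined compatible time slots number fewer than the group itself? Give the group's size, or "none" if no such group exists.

2

Take S = {Morgan, Eli}. Its neighbourhood is {C}, so |N(S)| = 1 < |S| = 2.
No single vertex violates Hall's condition since each has at least one neighbour, so 2 is the minimum.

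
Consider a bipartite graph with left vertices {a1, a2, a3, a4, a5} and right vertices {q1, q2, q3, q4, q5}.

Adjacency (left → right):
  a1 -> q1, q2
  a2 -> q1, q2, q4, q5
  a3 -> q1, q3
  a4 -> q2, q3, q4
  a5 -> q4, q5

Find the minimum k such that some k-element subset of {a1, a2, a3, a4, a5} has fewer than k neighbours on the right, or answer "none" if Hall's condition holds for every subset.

A matching saturating every left vertex exists, for instance a1→q1, a2→q4, a3→q3, a4→q2, a5→q5.
By Hall's marriage theorem, this means |N(S)| ≥ |S| for every subset S, so no violating subset exists.

none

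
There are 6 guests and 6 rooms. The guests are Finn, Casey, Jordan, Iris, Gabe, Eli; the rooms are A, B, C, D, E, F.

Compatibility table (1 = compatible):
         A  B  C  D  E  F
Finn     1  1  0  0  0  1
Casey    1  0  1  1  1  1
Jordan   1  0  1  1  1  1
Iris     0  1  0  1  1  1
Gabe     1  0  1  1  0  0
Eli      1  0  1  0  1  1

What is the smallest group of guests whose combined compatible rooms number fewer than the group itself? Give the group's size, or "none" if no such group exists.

none

A matching saturating every guest exists, for instance Finn→B, Casey→A, Jordan→F, Iris→D, Gabe→C, Eli→E.
By Hall's marriage theorem, this means |N(S)| ≥ |S| for every subset S, so no violating subset exists.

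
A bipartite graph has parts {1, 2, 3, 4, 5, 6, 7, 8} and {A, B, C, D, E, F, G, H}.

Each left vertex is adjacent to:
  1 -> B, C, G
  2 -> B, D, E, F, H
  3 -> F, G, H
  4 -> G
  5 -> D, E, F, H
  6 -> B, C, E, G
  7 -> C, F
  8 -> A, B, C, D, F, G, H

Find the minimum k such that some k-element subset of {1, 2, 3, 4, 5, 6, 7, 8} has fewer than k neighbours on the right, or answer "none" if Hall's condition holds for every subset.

none

A matching saturating every left vertex exists, for instance 1→C, 2→D, 3→H, 4→G, 5→E, 6→B, 7→F, 8→A.
By Hall's marriage theorem, this means |N(S)| ≥ |S| for every subset S, so no violating subset exists.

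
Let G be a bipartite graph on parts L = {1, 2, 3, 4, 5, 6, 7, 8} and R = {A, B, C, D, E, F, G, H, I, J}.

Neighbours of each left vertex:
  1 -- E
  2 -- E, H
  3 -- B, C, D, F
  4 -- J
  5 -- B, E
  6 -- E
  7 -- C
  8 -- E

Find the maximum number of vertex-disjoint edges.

6

For example, pair 1-E, 2-H, 3-F, 4-J, 5-B, 7-C.
The set {1, 6, 8} has only 1 neighbour ({E}), so by Hall's theorem at most 6 of the 8 left vertices can be matched.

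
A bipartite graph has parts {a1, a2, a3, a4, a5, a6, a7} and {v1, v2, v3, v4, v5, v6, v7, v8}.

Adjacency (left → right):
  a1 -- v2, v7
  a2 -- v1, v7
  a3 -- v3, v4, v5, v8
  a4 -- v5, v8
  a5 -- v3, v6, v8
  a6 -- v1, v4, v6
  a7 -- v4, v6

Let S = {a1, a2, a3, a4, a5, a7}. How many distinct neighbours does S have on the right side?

The union of neighbours of {a1, a2, a3, a4, a5, a7} is {v1, v2, v3, v4, v5, v6, v7, v8}, which has 8 elements.
Since |N(S)| = 8 ≥ |S| = 6, Hall's condition holds for this subset.

8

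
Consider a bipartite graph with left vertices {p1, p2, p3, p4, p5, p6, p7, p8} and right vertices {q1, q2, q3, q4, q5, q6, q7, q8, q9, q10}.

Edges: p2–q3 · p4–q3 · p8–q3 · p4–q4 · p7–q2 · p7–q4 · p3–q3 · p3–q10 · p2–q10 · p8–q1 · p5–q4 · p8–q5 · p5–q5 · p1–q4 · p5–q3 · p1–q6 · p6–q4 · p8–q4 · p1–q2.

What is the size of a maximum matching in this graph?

7

For example, pair p1-q6, p2-q3, p3-q10, p4-q4, p5-q5, p7-q2, p8-q1.
The set {p2, p3, p4, p6} has only 3 neighbours ({q10, q3, q4}), so by Hall's theorem at most 7 of the 8 left vertices can be matched.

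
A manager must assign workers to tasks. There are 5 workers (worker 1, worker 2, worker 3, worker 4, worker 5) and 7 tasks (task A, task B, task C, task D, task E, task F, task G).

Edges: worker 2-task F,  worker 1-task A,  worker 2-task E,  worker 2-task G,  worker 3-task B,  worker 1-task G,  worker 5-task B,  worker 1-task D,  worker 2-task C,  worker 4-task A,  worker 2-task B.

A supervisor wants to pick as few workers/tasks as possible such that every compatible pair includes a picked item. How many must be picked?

4

{worker 1, worker 2, worker 4, task B} is a vertex cover of size 4: every edge has an endpoint in this set.
No smaller cover exists because worker 1–task D, worker 2–task F, worker 3–task B, worker 4–task A is a matching of size 4, and a cover must include an endpoint of each of these disjoint edges (König's theorem).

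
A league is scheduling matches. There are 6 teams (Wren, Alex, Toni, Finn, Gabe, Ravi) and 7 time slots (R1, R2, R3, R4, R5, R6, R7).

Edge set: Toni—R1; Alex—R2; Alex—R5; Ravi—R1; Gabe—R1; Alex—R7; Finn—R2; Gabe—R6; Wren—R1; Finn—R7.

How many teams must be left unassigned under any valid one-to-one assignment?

2

For example, pair Wren→R1, Alex→R5, Finn→R7, Gabe→R6.
The set {Wren, Toni, Ravi} has only 1 neighbour ({R1}), so by Hall's theorem at most 4 of the 6 teams can be matched.
That matches 4 of the 6, leaving 2 unmatched; no matching can do better.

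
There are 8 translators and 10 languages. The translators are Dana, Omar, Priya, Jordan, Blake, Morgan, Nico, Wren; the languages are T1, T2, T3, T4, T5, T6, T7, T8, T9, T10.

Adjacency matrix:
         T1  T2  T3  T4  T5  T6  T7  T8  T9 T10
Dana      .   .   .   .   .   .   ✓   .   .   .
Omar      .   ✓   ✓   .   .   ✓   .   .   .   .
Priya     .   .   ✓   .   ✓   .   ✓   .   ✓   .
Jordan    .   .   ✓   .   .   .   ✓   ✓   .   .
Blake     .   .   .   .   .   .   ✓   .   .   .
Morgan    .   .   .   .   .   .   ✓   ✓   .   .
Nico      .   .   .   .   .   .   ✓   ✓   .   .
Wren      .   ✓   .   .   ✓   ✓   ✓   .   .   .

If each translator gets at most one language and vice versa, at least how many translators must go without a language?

A valid assignment of size 6: Dana→T7, Omar→T6, Priya→T9, Jordan→T3, Morgan→T8, Wren→T5.
The set {Dana, Blake, Morgan, Nico} has only 2 neighbours ({T7, T8}), so by Hall's theorem at most 6 of the 8 translators can be matched.
That matches 6 of the 8, leaving 2 unmatched; no matching can do better.

2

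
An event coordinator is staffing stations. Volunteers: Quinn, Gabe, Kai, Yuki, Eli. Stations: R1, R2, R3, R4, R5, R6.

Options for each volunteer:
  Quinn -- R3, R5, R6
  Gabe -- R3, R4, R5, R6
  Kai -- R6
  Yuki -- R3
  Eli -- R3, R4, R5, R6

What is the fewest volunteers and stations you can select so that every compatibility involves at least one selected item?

4

A maximum matching has 4 edges (e.g. Quinn–R5, Gabe–R4, Kai–R6, Yuki–R3).
By König's theorem the minimum vertex cover has the same size. One such cover is {R3, R4, R5, R6}.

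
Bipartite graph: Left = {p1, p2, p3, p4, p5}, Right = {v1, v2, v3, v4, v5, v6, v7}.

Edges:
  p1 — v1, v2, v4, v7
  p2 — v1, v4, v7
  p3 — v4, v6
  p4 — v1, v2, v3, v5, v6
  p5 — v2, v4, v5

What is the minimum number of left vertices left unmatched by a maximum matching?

0

A valid assignment of size 5: p1–v7, p2–v1, p3–v6, p4–v3, p5–v2.
All 5 left vertices are matched, so no larger matching exists.
That matches 5 of the 5, leaving 0 unmatched; no matching can do better.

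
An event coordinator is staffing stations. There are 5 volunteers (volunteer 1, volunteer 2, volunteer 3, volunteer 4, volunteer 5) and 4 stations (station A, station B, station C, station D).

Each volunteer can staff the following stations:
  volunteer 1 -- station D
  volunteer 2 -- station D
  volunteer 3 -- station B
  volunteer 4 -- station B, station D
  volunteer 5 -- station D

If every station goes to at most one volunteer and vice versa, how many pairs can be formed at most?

2

For example, pair volunteer 1→station D, volunteer 3→station B.
The set {volunteer 1, volunteer 2, volunteer 3, volunteer 4, volunteer 5} has only 2 neighbours ({station B, station D}), so by Hall's theorem at most 2 of the 5 volunteers can be matched.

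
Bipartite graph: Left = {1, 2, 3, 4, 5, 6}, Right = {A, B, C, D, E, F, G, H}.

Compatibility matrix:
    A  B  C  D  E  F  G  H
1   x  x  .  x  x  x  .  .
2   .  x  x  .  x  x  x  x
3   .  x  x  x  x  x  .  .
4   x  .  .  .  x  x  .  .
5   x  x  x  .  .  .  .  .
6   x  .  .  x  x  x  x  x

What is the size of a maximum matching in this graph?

6

One maximum matching: 1–A, 2–E, 3–B, 4–F, 5–C, 6–G.
All 6 left vertices are matched, so no larger matching exists.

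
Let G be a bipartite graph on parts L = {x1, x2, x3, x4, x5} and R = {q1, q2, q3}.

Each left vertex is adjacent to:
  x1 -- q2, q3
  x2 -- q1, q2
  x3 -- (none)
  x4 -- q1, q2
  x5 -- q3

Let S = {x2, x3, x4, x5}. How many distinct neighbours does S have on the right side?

The union of neighbours of {x2, x3, x4, x5} is {q1, q2, q3}, which has 3 elements.
Since |N(S)| = 3 < |S| = 4, Hall's condition fails for this subset.

3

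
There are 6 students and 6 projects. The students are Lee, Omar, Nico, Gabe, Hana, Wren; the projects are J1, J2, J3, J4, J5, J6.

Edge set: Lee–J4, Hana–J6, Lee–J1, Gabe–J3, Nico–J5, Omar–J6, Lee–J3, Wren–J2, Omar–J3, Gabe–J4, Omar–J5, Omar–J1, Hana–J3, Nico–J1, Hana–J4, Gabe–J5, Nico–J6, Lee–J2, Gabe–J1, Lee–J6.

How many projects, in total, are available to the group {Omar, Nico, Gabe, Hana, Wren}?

6

The union of neighbours of {Omar, Nico, Gabe, Hana, Wren} is {J1, J2, J3, J4, J5, J6}, which has 6 elements.
Since |N(S)| = 6 ≥ |S| = 5, Hall's condition holds for this subset.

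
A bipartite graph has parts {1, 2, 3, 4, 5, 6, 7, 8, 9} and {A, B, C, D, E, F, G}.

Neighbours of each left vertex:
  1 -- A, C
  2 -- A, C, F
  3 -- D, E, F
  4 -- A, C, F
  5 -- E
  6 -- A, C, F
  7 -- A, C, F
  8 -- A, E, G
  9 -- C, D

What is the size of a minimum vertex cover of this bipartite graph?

The 6 edges 1–A, 2–C, 3–D, 4–F, 5–E, 8–G form a matching, so any vertex cover needs at least 6 vertices (one per matched edge).
Conversely {8, A, C, D, E, F} meets every edge and has exactly 6 vertices, so 6 is optimal.

6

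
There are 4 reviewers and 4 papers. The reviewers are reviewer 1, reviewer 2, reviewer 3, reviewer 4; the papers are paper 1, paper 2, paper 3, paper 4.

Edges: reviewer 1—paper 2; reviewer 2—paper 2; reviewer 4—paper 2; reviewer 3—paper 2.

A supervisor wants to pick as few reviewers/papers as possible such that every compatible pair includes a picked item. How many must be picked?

{paper 2} is a vertex cover of size 1: every edge has an endpoint in this set.
No smaller cover exists because reviewer 1–paper 2 is a matching of size 1, and a cover must include an endpoint of each of these disjoint edges (König's theorem).

1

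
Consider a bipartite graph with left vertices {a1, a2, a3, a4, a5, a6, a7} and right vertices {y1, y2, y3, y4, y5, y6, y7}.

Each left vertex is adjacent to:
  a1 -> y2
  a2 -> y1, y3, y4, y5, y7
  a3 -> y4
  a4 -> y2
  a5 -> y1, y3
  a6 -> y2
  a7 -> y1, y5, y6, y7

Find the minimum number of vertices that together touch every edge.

5

The 5 edges a1–y2, a2–y3, a3–y4, a5–y1, a7–y7 form a matching, so any vertex cover needs at least 5 vertices (one per matched edge).
Conversely {a2, a3, a5, a7, y2} meets every edge and has exactly 5 vertices, so 5 is optimal.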